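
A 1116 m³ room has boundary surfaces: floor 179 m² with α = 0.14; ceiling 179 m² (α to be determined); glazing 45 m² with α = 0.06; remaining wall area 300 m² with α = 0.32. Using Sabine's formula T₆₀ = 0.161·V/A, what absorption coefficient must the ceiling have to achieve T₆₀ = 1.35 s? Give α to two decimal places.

0.05

A = 0.161·V/T₆₀ = 0.161·1116/1.35 = 133.09 m² sabins.
Absorption from the other surfaces = 179·0.14 + 45·0.06 + 300·0.32 = 123.76 m², so the ceiling must supply 9.33 m² over 179 m².
α = 9.33/179 = 0.052.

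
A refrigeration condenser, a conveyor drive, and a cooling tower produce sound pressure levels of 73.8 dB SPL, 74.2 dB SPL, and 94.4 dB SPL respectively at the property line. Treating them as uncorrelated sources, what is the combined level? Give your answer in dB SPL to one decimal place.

For uncorrelated sources the intensities add, so convert each level to linear form, sum, and take 10·log₁₀ of the total.
Σ 10^(L/10) = 10^(73.8/10) + 10^(74.2/10) + 10^(94.4/10) = 2.805e+09.
L_total = 10·log₁₀(2.805e+09) = 94.48 dB SPL.

94.5 dB SPL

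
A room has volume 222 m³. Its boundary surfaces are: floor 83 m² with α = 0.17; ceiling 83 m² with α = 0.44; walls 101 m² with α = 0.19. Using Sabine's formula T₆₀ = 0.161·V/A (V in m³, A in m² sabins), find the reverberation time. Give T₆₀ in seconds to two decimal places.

0.51 s

A = Σ Sᵢαᵢ = 83·0.17 + 83·0.44 + 101·0.19 = 69.82 m².
T₆₀ = 0.161 × 222 / 69.82 = 0.512 s.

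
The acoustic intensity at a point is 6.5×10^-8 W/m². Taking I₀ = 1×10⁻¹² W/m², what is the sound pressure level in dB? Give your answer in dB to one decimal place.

48.1 dB

I/I₀ = 6.5×10^-8/10⁻¹² = 6.5×10^4, and L = 10·log₁₀(I/I₀).
L = 10·(0.8129 + 4) = 48.13 dB.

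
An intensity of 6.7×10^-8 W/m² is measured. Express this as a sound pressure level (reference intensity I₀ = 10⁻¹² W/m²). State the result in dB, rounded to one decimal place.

48.3 dB

Dividing by I₀ shifts the exponent by 12: I/I₀ = 6.7×10^4.
L = 10·(0.8261 + 4) = 48.26 dB.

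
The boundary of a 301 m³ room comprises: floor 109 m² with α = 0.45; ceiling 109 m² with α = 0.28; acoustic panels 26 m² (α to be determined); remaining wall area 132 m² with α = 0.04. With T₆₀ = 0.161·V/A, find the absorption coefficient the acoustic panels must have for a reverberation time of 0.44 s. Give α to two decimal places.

A = 0.161·V/T₆₀ = 0.161·301/0.44 = 110.14 m² sabins.
Absorption from the other surfaces = 109·0.45 + 109·0.28 + 132·0.04 = 84.85 m², so the acoustic panels must supply 25.29 m² over 26 m².
α = 25.29/26 = 0.973.

0.97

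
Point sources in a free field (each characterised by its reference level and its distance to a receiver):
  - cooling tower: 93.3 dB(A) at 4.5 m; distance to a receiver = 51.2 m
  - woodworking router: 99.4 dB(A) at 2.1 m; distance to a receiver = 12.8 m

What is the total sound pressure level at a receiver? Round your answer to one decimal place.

84.0 dB(A)

First find each source's level at the receiver (point-source: −20·log₁₀(r/r_ref)), then combine on an intensity basis.
cooling tower: 93.3 − 20·log₁₀(51.2/4.5) = 93.3 − 21.12 = 72.18 dB(A).
woodworking router: 99.4 − 20·log₁₀(12.8/2.1) = 99.4 − 15.70 = 83.70 dB(A).
Σ 10^(L/10) = 2.509e+08 → L_total = 10·log₁₀(2.509e+08) = 84.00 dB(A).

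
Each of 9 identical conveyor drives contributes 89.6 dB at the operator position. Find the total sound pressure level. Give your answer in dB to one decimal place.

99.1 dB

With 9 equal, uncorrelated contributions the intensity is 9× that of one unit, giving a rise of 10·log₁₀ 9.
L_total = 89.6 + 10·log₁₀(9) = 89.6 + 9.542 = 99.14 dB.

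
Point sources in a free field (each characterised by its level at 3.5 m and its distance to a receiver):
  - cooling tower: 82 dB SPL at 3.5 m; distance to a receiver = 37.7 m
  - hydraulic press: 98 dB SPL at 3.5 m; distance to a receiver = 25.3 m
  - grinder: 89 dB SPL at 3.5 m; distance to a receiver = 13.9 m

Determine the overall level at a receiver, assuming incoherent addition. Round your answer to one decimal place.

82.4 dB SPL

First find each source's level at the receiver (point-source: −20·log₁₀(r/r_ref)), then combine on an intensity basis.
cooling tower: 82 − 20·log₁₀(37.7/3.5) = 82 − 20.65 = 61.35 dB SPL.
hydraulic press: 98 − 20·log₁₀(25.3/3.5) = 98 − 17.18 = 80.82 dB SPL.
grinder: 89 − 20·log₁₀(13.9/3.5) = 89 − 11.98 = 77.02 dB SPL.
Σ 10^(L/10) = 1.725e+08 → L_total = 10·log₁₀(1.725e+08) = 82.37 dB SPL.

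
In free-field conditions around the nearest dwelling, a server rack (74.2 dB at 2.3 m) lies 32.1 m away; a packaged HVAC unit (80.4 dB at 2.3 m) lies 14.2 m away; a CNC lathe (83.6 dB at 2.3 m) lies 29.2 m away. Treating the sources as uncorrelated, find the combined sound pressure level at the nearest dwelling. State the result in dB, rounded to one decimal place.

66.5 dB

First find each source's level at the receiver (point-source: −20·log₁₀(r/r_ref)), then combine on an intensity basis.
server rack: 74.2 − 20·log₁₀(32.1/2.3) = 74.2 − 22.90 = 51.30 dB.
packaged HVAC unit: 80.4 − 20·log₁₀(14.2/2.3) = 80.4 − 15.81 = 64.59 dB.
CNC lathe: 83.6 − 20·log₁₀(29.2/2.3) = 83.6 − 22.07 = 61.53 dB.
Σ 10^(L/10) = 4.433e+06 → L_total = 10·log₁₀(4.433e+06) = 66.47 dB.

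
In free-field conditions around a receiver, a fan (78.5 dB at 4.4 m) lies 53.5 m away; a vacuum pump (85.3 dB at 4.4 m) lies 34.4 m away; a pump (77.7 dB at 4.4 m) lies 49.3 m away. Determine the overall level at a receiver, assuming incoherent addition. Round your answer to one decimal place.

First find each source's level at the receiver (point-source: −20·log₁₀(r/r_ref)), then combine on an intensity basis.
fan: 78.5 − 20·log₁₀(53.5/4.4) = 78.5 − 21.70 = 56.80 dB.
vacuum pump: 85.3 − 20·log₁₀(34.4/4.4) = 85.3 − 17.86 = 67.44 dB.
pump: 77.7 − 20·log₁₀(49.3/4.4) = 77.7 − 20.99 = 56.71 dB.
Σ 10^(L/10) = 6.491e+06 → L_total = 10·log₁₀(6.491e+06) = 68.12 dB.

68.1 dB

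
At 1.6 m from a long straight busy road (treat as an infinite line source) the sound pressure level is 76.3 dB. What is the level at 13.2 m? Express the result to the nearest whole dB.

For a line source, L₂ = L₁ − 10·log₁₀(r₂/r₁).
L₂ = 76.3 − 10·log₁₀(13.2/1.6) = 76.3 − 9.165 = 67.14 dB.

67 dB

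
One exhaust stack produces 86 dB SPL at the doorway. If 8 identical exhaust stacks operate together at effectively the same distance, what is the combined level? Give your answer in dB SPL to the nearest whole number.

95 dB SPL

With 8 equal, uncorrelated contributions the intensity is 8× that of one unit, giving a rise of 10·log₁₀ 8.
L_total = 86 + 10·log₁₀(8) = 86 + 9.031 = 95.03 dB SPL.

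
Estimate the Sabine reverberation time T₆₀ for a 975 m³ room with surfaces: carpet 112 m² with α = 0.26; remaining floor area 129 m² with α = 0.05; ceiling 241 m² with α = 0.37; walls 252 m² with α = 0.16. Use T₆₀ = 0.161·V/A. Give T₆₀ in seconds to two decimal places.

Summing Sᵢαᵢ: 112·0.26 + 129·0.05 + 241·0.37 + 252·0.16 = 165.06 m².
T₆₀ = 0.161 × 975 / 165.06 = 0.951 s.

0.95 s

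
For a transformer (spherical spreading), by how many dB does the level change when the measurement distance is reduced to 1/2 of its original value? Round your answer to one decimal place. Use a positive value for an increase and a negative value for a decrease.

+6.0 dB

With spherical spreading the level changes by −20·log₁₀(r₂/r₁).
ΔL = −20·log₁₀(0.5) = +6.02 dB.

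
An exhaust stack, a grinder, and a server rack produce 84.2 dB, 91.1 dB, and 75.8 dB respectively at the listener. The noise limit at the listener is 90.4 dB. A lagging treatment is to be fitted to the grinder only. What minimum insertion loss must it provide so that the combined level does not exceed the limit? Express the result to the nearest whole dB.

2 dB

The untreated sources together contribute 10^(84.2/10) + 10^(75.8/10) = 3.010e+08, i.e. 84.79 dB.
The limit corresponds to 10^(90.4/10) = 1.096e+09; subtracting the fixed part leaves 7.954e+08 for the grinder, i.e. 89.01 dB.
So the grinder must be reduced from 91.1 to 89.01 dB: IL = 2.09 dB.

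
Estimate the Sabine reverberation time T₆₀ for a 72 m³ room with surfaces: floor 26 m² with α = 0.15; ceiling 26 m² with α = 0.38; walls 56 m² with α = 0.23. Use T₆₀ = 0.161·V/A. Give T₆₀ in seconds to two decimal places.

0.43 s

A = Σ Sᵢαᵢ = 26·0.15 + 26·0.38 + 56·0.23 = 26.66 m².
T₆₀ = 0.161·V/A = 0.161·72/26.66 = 0.435 s.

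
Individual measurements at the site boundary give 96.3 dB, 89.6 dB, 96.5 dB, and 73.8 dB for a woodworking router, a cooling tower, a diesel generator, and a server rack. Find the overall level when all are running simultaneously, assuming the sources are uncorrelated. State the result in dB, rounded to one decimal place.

For uncorrelated sources the intensities add, so convert each level to linear form, sum, and take 10·log₁₀ of the total.
Σ 10^(L/10) = 10^(96.3/10) + 10^(89.6/10) + 10^(96.5/10) + 10^(73.8/10) = 9.669e+09.
L_total = 10·log₁₀(9.669e+09) = 99.85 dB.

99.9 dB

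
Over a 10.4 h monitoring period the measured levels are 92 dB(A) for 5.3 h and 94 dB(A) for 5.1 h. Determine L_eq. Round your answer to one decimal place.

Weight each interval's intensity by its duration and average over T = 10.4 h:
Σ tᵢ·10^(Lᵢ/10) = 5.3·10^(92/10) + 5.1·10^(94/10) = 2.121e+10.
L_eq = 10·log₁₀(2.121e+10/10.4) = 93.10 dB(A).

93.1 dB(A)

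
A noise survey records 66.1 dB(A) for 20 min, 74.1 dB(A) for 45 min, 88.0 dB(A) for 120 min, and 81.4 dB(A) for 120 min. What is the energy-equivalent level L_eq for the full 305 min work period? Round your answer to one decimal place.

L_eq = 10·log₁₀[(1/T)·Σ tᵢ·10^(Lᵢ/10)] with T = 305 min.
Σ tᵢ·10^(Lᵢ/10) = 20·10^(66.1/10) + 45·10^(74.1/10) + 120·10^(88.0/10) + 120·10^(81.4/10) = 9.352e+10.
L_eq = 10·log₁₀(9.352e+10/305) = 84.87 dB(A).

84.9 dB(A)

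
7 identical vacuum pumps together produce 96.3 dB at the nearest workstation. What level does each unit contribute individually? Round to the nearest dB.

88 dB

Dividing the total intensity by 7 lowers the level by 10·log₁₀ 7 = 8.451 dB: L₁ = 96.3 − 8.451.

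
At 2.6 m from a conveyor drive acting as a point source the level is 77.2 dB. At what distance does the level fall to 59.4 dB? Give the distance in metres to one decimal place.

20.2 m

Point-source spreading drops the level by 20·log₁₀(r₂/r₁); inverting, r₂/r₁ = 10^(ΔL/20).
r₂ = 2.6·10^((77.2−59.4)/20) = 2.6·10^(17.8/20) = 20.18 m.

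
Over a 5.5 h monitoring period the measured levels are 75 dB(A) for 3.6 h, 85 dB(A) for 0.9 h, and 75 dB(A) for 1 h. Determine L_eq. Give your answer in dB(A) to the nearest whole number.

79 dB(A)

The energy average is taken in the linear domain: L_eq = 10·log₁₀[(Σ tᵢ·10^(Lᵢ/10))/T], T = 5.5 h.
Σ tᵢ·10^(Lᵢ/10) = 3.6·10^(75/10) + 0.9·10^(85/10) + 1·10^(75/10) = 4.301e+08.
L_eq = 10·log₁₀(4.301e+08/5.5) = 78.93 dB(A).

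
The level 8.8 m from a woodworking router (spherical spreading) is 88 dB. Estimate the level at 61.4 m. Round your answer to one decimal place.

71.1 dB

Spherical spreading from a point source gives a 20·log₁₀(r₂/r₁) drop.
L₂ = 88 − 20·log₁₀(61.4/8.8) = 88 − 16.874 = 71.13 dB.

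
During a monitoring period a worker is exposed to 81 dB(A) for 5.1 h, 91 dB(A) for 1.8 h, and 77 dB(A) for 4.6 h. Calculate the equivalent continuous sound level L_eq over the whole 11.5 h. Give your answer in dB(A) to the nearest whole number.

The energy average is taken in the linear domain: L_eq = 10·log₁₀[(Σ tᵢ·10^(Lᵢ/10))/T], T = 11.5 h.
Σ tᵢ·10^(Lᵢ/10) = 5.1·10^(81/10) + 1.8·10^(91/10) + 4.6·10^(77/10) = 3.139e+09.
L_eq = 10·log₁₀(3.139e+09/11.5) = 84.36 dB(A).

84 dB(A)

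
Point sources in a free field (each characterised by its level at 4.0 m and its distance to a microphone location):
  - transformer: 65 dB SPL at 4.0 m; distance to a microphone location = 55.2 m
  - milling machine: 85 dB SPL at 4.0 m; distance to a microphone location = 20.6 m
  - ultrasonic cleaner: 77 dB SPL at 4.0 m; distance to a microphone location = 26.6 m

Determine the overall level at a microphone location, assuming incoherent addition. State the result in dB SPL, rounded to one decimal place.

Apply inverse-square spreading to bring every level to the receiver, then sum 10^(L/10).
transformer: 65 − 20·log₁₀(55.2/4.0) = 65 − 22.80 = 42.20 dB SPL.
milling machine: 85 − 20·log₁₀(20.6/4.0) = 85 − 14.24 = 70.76 dB SPL.
ultrasonic cleaner: 77 − 20·log₁₀(26.6/4.0) = 77 − 16.46 = 60.54 dB SPL.
Σ 10^(L/10) = 1.307e+07 → L_total = 10·log₁₀(1.307e+07) = 71.16 dB SPL.

71.2 dB SPL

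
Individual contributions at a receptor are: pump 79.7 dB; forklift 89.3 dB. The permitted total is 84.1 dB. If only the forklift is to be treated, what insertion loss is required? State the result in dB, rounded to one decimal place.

Everything except the forklift sums to 10^(79.7/10) = 9.333e+07 in linear terms, 79.70 dB.
The limit corresponds to 10^(84.1/10) = 2.570e+08; subtracting the fixed part leaves 1.637e+08 for the forklift, i.e. 82.14 dB.
Required insertion loss = 89.3 − 82.14 = 7.16 dB.

7.2 dB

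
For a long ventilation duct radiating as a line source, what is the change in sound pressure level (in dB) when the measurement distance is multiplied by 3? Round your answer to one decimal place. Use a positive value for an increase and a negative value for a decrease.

A line source loses 3 dB per doubling of distance; generally ΔL = −10·log₁₀(r₂/r₁).
ΔL = −10·log₁₀(3) = -4.77 dB.

-4.8 dB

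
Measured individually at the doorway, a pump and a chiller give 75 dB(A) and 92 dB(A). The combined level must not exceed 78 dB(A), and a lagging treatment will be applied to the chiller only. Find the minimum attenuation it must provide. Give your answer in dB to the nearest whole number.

Everything except the chiller sums to 10^(75/10) = 3.162e+07 in linear terms, 75.00 dB(A).
The limit corresponds to 10^(78/10) = 6.310e+07; subtracting the fixed part leaves 3.147e+07 for the chiller, i.e. 74.98 dB(A).
So the chiller must be reduced from 92 to 74.98 dB(A): IL = 17.02 dB.

17 dB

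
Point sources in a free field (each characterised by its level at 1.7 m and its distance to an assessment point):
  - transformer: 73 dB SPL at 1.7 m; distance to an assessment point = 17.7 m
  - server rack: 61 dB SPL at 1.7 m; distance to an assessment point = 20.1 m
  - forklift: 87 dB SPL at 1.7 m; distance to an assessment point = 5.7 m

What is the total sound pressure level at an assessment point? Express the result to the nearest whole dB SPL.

77 dB SPL

Propagate each source to the receiver with L = L_ref − 20·log₁₀(r/r_ref), then add intensities.
transformer: 73 − 20·log₁₀(17.7/1.7) = 73 − 20.35 = 52.65 dB SPL.
server rack: 61 − 20·log₁₀(20.1/1.7) = 61 − 21.45 = 39.55 dB SPL.
forklift: 87 − 20·log₁₀(5.7/1.7) = 87 − 10.51 = 76.49 dB SPL.
Σ 10^(L/10) = 4.477e+07 → L_total = 10·log₁₀(4.477e+07) = 76.51 dB SPL.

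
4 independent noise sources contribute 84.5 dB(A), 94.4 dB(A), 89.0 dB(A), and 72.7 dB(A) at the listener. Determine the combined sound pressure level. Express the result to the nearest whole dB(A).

For uncorrelated sources the intensities add, so convert each level to linear form, sum, and take 10·log₁₀ of the total.
Σ 10^(L/10) = 10^(84.5/10) + 10^(94.4/10) + 10^(89.0/10) + 10^(72.7/10) = 3.849e+09.
L_total = 10·log₁₀(3.849e+09) = 95.85 dB(A).

96 dB(A)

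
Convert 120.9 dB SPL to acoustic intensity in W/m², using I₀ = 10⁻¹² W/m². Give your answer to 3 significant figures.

1.23 W/m²

L = 10·log₁₀(I/I₀) ⇒ I = I₀·10^(L/10) = 10⁻¹² × 10^12.09.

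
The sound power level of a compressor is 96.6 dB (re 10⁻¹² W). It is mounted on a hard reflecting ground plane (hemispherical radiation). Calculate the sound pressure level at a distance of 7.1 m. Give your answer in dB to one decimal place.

The power spreads over a hemisphere of area 2π·r², so L_p = L_w − 10·log₁₀(2π·r²).
2π·r² = 316.7 m², 10·log₁₀ of that is 25.007 dB.
L_p = 96.6 − 25.007 = 71.59 dB.

71.6 dB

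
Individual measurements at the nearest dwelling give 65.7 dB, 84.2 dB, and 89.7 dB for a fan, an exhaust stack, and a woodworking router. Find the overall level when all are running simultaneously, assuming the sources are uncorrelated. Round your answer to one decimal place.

Incoherent sources combine by intensity addition: L_total = 10·log₁₀(Σ 10^(L_i/10)).
Σ 10^(L/10) = 10^(65.7/10) + 10^(84.2/10) + 10^(89.7/10) = 1.200e+09.
L_total = 10·log₁₀(1.200e+09) = 90.79 dB.

90.8 dB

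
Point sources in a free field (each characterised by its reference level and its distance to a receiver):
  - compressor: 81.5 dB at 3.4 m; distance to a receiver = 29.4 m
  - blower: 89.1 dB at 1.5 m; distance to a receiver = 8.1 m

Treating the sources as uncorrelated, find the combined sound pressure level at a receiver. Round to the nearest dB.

First find each source's level at the receiver (point-source: −20·log₁₀(r/r_ref)), then combine on an intensity basis.
compressor: 81.5 − 20·log₁₀(29.4/3.4) = 81.5 − 18.74 = 62.76 dB.
blower: 89.1 − 20·log₁₀(8.1/1.5) = 89.1 − 14.65 = 74.45 dB.
Σ 10^(L/10) = 2.976e+07 → L_total = 10·log₁₀(2.976e+07) = 74.74 dB.

75 dB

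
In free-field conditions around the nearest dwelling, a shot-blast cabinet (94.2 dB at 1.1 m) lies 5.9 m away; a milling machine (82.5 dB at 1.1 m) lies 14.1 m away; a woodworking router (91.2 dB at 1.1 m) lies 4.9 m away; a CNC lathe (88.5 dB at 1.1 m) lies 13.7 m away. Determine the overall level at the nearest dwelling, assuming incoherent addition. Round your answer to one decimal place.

82.1 dB

First find each source's level at the receiver (point-source: −20·log₁₀(r/r_ref)), then combine on an intensity basis.
shot-blast cabinet: 94.2 − 20·log₁₀(5.9/1.1) = 94.2 − 14.59 = 79.61 dB.
milling machine: 82.5 − 20·log₁₀(14.1/1.1) = 82.5 − 22.16 = 60.34 dB.
woodworking router: 91.2 − 20·log₁₀(4.9/1.1) = 91.2 − 12.98 = 78.22 dB.
CNC lathe: 88.5 − 20·log₁₀(13.7/1.1) = 88.5 − 21.91 = 66.59 dB.
Σ 10^(L/10) = 1.635e+08 → L_total = 10·log₁₀(1.635e+08) = 82.14 dB.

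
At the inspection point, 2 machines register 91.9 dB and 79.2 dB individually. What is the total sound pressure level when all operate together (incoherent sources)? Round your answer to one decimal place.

Incoherent sources combine by intensity addition: L_total = 10·log₁₀(Σ 10^(L_i/10)).
Σ 10^(L/10) = 10^(91.9/10) + 10^(79.2/10) = 1.632e+09.
L_total = 10·log₁₀(1.632e+09) = 92.13 dB.

92.1 dB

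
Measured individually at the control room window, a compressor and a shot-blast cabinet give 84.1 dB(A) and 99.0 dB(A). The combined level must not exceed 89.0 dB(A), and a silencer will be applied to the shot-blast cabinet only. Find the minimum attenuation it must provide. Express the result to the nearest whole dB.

Everything except the shot-blast cabinet sums to 10^(84.1/10) = 2.570e+08 in linear terms, 84.10 dB(A).
The limit corresponds to 10^(89.0/10) = 7.943e+08; subtracting the fixed part leaves 5.373e+08 for the shot-blast cabinet, i.e. 87.30 dB(A).
So the shot-blast cabinet must be reduced from 99.0 to 87.30 dB(A): IL = 11.70 dB.

12 dB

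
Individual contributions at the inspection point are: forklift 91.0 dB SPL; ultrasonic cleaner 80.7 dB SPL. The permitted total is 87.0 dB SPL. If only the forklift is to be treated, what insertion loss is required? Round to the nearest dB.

5 dB

The untreated sources together contribute 10^(80.7/10) = 1.175e+08, i.e. 80.70 dB SPL.
To meet 87.0 dB SPL overall, the treated forklift may contribute at most 10^(87.0/10) − 1.175e+08 = 3.837e+08, i.e. 85.84 dB SPL.
Required insertion loss = 91.0 − 85.84 = 5.16 dB.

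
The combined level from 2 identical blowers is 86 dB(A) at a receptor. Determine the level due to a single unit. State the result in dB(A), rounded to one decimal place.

83.0 dB(A)

2 equal contributions raise the level by 10·log₁₀ 2 = 3.010 dB, so each unit alone gives 86 − 3.010.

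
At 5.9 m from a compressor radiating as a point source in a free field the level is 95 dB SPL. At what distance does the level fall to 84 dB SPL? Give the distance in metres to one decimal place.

20.9 m

For a point source L₁ − L₂ = 20·log₁₀(r₂/r₁), so r₂ = r₁·10^((L₁−L₂)/20).
r₂ = 5.9·10^((95−84)/20) = 5.9·10^(11.0/20) = 20.93 m.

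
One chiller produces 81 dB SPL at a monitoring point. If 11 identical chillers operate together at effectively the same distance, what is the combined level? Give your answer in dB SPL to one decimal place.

L_total = L₁ + 10·log₁₀ N for N identical incoherent sources.
L_total = 81 + 10·log₁₀(11) = 81 + 10.414 = 91.41 dB SPL.

91.4 dB SPL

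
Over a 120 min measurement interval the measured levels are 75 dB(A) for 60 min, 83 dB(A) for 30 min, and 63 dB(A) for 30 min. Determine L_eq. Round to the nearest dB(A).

78 dB(A)

L_eq = 10·log₁₀[(1/T)·Σ tᵢ·10^(Lᵢ/10)] with T = 120 min.
Σ tᵢ·10^(Lᵢ/10) = 60·10^(75/10) + 30·10^(83/10) + 30·10^(63/10) = 7.943e+09.
L_eq = 10·log₁₀(7.943e+09/120) = 78.21 dB(A).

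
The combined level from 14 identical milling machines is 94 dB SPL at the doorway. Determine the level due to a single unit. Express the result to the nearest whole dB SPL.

83 dB SPL

For N identical incoherent sources L_total = L₁ + 10·log₁₀ N, so L₁ = 94 − 10·log₁₀(14) = 94 − 11.461.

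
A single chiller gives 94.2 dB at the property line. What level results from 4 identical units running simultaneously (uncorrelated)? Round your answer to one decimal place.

N identical incoherent sources raise the level by 10·log₁₀ N.
L_total = 94.2 + 10·log₁₀(4) = 94.2 + 6.021 = 100.22 dB.

100.2 dB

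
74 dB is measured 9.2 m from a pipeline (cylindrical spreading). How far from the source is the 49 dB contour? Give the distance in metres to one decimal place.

The 25.0 dB drop corresponds to a distance ratio of 10^(25.0/10) for a line source.
r₂ = 9.2·10^((74−49)/10) = 9.2·10^(25.0/10) = 2909.30 m.

2909.3 m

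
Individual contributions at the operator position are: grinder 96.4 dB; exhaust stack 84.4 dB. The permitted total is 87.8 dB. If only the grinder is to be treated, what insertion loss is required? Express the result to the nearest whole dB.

Everything except the grinder sums to 10^(84.4/10) = 2.754e+08 in linear terms, 84.40 dB.
The limit corresponds to 10^(87.8/10) = 6.026e+08; subtracting the fixed part leaves 3.271e+08 for the grinder, i.e. 85.15 dB.
Required insertion loss = 96.4 − 85.15 = 11.25 dB.

11 dB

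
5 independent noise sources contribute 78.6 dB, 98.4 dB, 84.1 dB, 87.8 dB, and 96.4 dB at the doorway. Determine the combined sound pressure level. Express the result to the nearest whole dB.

For uncorrelated sources the intensities add, so convert each level to linear form, sum, and take 10·log₁₀ of the total.
Σ 10^(L/10) = 10^(78.6/10) + 10^(98.4/10) + 10^(84.1/10) + 10^(87.8/10) + 10^(96.4/10) = 1.222e+10.
L_total = 10·log₁₀(1.222e+10) = 100.87 dB.

101 dB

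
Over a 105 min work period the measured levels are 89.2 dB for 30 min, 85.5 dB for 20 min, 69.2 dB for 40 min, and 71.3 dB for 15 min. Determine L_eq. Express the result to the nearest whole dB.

85 dB

Weight each interval's intensity by its duration and average over T = 105 min:
Σ tᵢ·10^(Lᵢ/10) = 30·10^(89.2/10) + 20·10^(85.5/10) + 40·10^(69.2/10) + 15·10^(71.3/10) = 3.258e+10.
L_eq = 10·log₁₀(3.258e+10/105) = 84.92 dB.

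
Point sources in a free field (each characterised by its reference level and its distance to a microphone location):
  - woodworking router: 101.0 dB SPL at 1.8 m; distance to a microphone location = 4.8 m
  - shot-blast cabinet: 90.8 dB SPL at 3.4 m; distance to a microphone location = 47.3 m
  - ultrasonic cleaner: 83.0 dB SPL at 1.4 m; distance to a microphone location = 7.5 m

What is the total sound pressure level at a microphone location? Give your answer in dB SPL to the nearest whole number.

93 dB SPL

Apply inverse-square spreading to bring every level to the receiver, then sum 10^(L/10).
woodworking router: 101.0 − 20·log₁₀(4.8/1.8) = 101.0 − 8.52 = 92.48 dB SPL.
shot-blast cabinet: 90.8 − 20·log₁₀(47.3/3.4) = 90.8 − 22.87 = 67.93 dB SPL.
ultrasonic cleaner: 83.0 − 20·log₁₀(7.5/1.4) = 83.0 − 14.58 = 68.42 dB SPL.
Σ 10^(L/10) = 1.784e+09 → L_total = 10·log₁₀(1.784e+09) = 92.51 dB SPL.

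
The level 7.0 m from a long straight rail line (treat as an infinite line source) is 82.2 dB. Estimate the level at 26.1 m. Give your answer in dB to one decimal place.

76.5 dB

For a line source, L₂ = L₁ − 10·log₁₀(r₂/r₁).
L₂ = 82.2 − 10·log₁₀(26.1/7.0) = 82.2 − 5.715 = 76.48 dB.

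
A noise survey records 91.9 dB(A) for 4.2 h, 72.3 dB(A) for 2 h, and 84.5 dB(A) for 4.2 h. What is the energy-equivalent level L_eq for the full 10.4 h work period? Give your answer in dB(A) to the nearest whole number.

89 dB(A)

L_eq = 10·log₁₀[(1/T)·Σ tᵢ·10^(Lᵢ/10)] with T = 10.4 h.
Σ tᵢ·10^(Lᵢ/10) = 4.2·10^(91.9/10) + 2·10^(72.3/10) + 4.2·10^(84.5/10) = 7.723e+09.
L_eq = 10·log₁₀(7.723e+09/10.4) = 88.71 dB(A).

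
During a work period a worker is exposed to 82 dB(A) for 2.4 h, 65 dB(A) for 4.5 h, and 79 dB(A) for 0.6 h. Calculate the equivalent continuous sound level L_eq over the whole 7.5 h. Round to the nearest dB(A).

L_eq = 10·log₁₀[(1/T)·Σ tᵢ·10^(Lᵢ/10)] with T = 7.5 h.
Σ tᵢ·10^(Lᵢ/10) = 2.4·10^(82/10) + 4.5·10^(65/10) + 0.6·10^(79/10) = 4.423e+08.
L_eq = 10·log₁₀(4.423e+08/7.5) = 77.71 dB(A).

78 dB(A)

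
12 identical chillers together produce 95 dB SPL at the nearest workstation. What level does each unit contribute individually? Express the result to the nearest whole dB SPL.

84 dB SPL

Dividing the total intensity by 12 lowers the level by 10·log₁₀ 12 = 10.792 dB: L₁ = 95 − 10.792.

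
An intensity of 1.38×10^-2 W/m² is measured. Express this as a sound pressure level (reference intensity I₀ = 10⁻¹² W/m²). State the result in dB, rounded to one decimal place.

Dividing by I₀ shifts the exponent by 12: I/I₀ = 1.38×10^10.
L = 10·(0.1399 + 10) = 101.40 dB.

101.4 dB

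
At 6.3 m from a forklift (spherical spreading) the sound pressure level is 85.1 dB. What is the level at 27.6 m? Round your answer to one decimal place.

Spherical spreading from a point source gives a 20·log₁₀(r₂/r₁) drop.
L₂ = 85.1 − 20·log₁₀(27.6/6.3) = 85.1 − 12.831 = 72.27 dB.

72.3 dB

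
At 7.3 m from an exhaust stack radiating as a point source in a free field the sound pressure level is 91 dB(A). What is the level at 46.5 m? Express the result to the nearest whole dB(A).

75 dB(A)

Point-source attenuation: ΔL = 20·log₁₀(r₂/r₁) = 20·log₁₀(46.5/7.3) = 16.083 dB.
L₂ = 91 − 20·log₁₀(46.5/7.3) = 91 − 16.083 = 74.92 dB(A).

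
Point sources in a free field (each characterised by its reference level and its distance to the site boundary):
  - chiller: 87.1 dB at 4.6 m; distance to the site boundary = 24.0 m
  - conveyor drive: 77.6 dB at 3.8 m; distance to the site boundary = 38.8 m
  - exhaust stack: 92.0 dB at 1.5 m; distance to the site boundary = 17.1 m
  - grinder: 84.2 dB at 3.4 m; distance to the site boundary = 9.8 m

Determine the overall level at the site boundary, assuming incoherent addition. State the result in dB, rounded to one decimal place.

78.0 dB

Apply inverse-square spreading to bring every level to the receiver, then sum 10^(L/10).
chiller: 87.1 − 20·log₁₀(24.0/4.6) = 87.1 − 14.35 = 72.75 dB.
conveyor drive: 77.6 − 20·log₁₀(38.8/3.8) = 77.6 − 20.18 = 57.42 dB.
exhaust stack: 92.0 − 20·log₁₀(17.1/1.5) = 92.0 − 21.14 = 70.86 dB.
grinder: 84.2 − 20·log₁₀(9.8/3.4) = 84.2 − 9.19 = 75.01 dB.
Σ 10^(L/10) = 6.325e+07 → L_total = 10·log₁₀(6.325e+07) = 78.01 dB.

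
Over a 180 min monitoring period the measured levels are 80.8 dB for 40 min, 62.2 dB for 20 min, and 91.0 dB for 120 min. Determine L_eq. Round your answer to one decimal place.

Weight each interval's intensity by its duration and average over T = 180 min:
Σ tᵢ·10^(Lᵢ/10) = 40·10^(80.8/10) + 20·10^(62.2/10) + 120·10^(91.0/10) = 1.559e+11.
L_eq = 10·log₁₀(1.559e+11/180) = 89.38 dB.

89.4 dB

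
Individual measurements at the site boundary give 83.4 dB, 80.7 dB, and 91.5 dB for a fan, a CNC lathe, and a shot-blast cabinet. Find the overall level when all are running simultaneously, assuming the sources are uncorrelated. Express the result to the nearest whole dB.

92 dB

For uncorrelated sources the intensities add, so convert each level to linear form, sum, and take 10·log₁₀ of the total.
Σ 10^(L/10) = 10^(83.4/10) + 10^(80.7/10) + 10^(91.5/10) = 1.749e+09.
L_total = 10·log₁₀(1.749e+09) = 92.43 dB.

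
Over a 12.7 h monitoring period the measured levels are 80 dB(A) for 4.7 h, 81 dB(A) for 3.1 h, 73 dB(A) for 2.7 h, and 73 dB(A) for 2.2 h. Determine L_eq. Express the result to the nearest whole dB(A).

Weight each interval's intensity by its duration and average over T = 12.7 h:
Σ tᵢ·10^(Lᵢ/10) = 4.7·10^(80/10) + 3.1·10^(81/10) + 2.7·10^(73/10) + 2.2·10^(73/10) = 9.580e+08.
L_eq = 10·log₁₀(9.580e+08/12.7) = 78.78 dB(A).

79 dB(A)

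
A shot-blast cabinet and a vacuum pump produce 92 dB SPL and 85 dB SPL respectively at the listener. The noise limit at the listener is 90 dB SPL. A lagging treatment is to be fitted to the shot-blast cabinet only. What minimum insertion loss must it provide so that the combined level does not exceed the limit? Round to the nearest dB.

4 dB

Fixed contribution from the other source: Σ 10^(L/10) = 10^(85/10) = 3.162e+08 (85.00 dB SPL).
To meet 90 dB SPL overall, the treated shot-blast cabinet may contribute at most 10^(90/10) − 3.162e+08 = 6.838e+08, i.e. 88.35 dB SPL.
Required insertion loss = 92 − 88.35 = 3.65 dB.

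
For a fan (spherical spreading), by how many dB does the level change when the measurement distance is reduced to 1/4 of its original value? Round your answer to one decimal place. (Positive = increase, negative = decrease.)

A point source loses 6 dB per doubling of distance; generally ΔL = −20·log₁₀(r₂/r₁).
ΔL = −20·log₁₀(0.25) = +12.04 dB.

+12.0 dB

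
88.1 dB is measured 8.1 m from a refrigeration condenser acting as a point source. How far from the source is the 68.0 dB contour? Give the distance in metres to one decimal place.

Point-source spreading drops the level by 20·log₁₀(r₂/r₁); inverting, r₂/r₁ = 10^(ΔL/20).
r₂ = 8.1·10^((88.1−68.0)/20) = 8.1·10^(20.1/20) = 81.94 m.

81.9 m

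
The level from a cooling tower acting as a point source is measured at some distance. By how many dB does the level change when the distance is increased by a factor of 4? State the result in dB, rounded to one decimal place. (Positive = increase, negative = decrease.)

A point source loses 6 dB per doubling of distance; generally ΔL = −20·log₁₀(r₂/r₁).
ΔL = −20·log₁₀(4) = -12.04 dB.

-12.0 dB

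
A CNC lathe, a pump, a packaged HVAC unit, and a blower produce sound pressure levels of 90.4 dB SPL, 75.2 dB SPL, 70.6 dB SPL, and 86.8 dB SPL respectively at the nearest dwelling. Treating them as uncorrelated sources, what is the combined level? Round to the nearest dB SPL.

For uncorrelated sources the intensities add, so convert each level to linear form, sum, and take 10·log₁₀ of the total.
Σ 10^(L/10) = 10^(90.4/10) + 10^(75.2/10) + 10^(70.6/10) + 10^(86.8/10) = 1.620e+09.
L_total = 10·log₁₀(1.620e+09) = 92.09 dB SPL.

92 dB SPL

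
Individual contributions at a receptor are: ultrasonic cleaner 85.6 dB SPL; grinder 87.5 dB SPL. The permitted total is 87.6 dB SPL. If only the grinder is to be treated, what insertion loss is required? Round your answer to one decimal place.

4.2 dB

Fixed contribution from the other source: Σ 10^(L/10) = 10^(85.6/10) = 3.631e+08 (85.60 dB SPL).
The limit corresponds to 10^(87.6/10) = 5.754e+08; subtracting the fixed part leaves 2.124e+08 for the grinder, i.e. 83.27 dB SPL.
So the grinder must be reduced from 87.5 to 83.27 dB SPL: IL = 4.23 dB.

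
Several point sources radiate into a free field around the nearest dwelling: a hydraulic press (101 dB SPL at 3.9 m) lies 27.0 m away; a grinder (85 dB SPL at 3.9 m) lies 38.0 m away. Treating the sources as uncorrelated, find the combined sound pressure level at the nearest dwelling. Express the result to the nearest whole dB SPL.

First find each source's level at the receiver (point-source: −20·log₁₀(r/r_ref)), then combine on an intensity basis.
hydraulic press: 101 − 20·log₁₀(27.0/3.9) = 101 − 16.81 = 84.19 dB SPL.
grinder: 85 − 20·log₁₀(38.0/3.9) = 85 − 19.77 = 65.23 dB SPL.
Σ 10^(L/10) = 2.660e+08 → L_total = 10·log₁₀(2.660e+08) = 84.25 dB SPL.

84 dB SPL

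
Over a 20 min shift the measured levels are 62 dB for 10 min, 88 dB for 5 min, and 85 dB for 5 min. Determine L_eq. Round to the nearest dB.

L_eq = 10·log₁₀[(1/T)·Σ tᵢ·10^(Lᵢ/10)] with T = 20 min.
Σ tᵢ·10^(Lᵢ/10) = 10·10^(62/10) + 5·10^(88/10) + 5·10^(85/10) = 4.752e+09.
L_eq = 10·log₁₀(4.752e+09/20) = 83.76 dB.

84 dB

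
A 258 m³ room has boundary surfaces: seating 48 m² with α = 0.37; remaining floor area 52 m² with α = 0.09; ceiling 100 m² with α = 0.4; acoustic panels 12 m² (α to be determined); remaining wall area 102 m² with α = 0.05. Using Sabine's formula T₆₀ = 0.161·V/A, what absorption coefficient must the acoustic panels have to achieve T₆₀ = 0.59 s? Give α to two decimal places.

0.24

Required total absorption A = 0.161·258/0.59 = 70.40 m².
Absorption from the other surfaces = 48·0.37 + 52·0.09 + 100·0.4 + 102·0.05 = 67.54 m², so the acoustic panels must supply 2.86 m² over 12 m².
α = 2.86/12 = 0.239.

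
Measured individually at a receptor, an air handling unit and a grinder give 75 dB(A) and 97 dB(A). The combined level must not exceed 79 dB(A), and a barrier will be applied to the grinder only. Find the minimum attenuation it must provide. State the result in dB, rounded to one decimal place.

20.2 dB

The untreated sources together contribute 10^(75/10) = 3.162e+07, i.e. 75.00 dB(A).
The limit corresponds to 10^(79/10) = 7.943e+07; subtracting the fixed part leaves 4.781e+07 for the grinder, i.e. 76.80 dB(A).
So the grinder must be reduced from 97 to 76.80 dB(A): IL = 20.20 dB.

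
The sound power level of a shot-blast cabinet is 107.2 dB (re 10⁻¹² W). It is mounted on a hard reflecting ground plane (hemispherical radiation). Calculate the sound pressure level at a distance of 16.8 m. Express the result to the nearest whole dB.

The power spreads over a hemisphere of area 2π·r², so L_p = L_w − 10·log₁₀(2π·r²).
2π·r² = 1773 m², 10·log₁₀ of that is 32.488 dB.
L_p = 107.2 − 32.488 = 74.71 dB.

75 dB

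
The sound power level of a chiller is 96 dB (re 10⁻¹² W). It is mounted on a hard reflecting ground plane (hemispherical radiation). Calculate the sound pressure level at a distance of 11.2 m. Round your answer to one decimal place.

The power spreads over a hemisphere of area 2π·r², so L_p = L_w − 10·log₁₀(2π·r²).
2π·r² = 788.2 m², 10·log₁₀ of that is 28.966 dB.
L_p = 96 − 28.966 = 67.03 dB.

67.0 dB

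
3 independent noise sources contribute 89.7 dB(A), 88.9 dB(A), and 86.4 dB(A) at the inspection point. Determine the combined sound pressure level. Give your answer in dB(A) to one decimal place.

93.3 dB(A)

For uncorrelated sources the intensities add, so convert each level to linear form, sum, and take 10·log₁₀ of the total.
Σ 10^(L/10) = 10^(89.7/10) + 10^(88.9/10) + 10^(86.4/10) = 2.146e+09.
L_total = 10·log₁₀(2.146e+09) = 93.32 dB(A).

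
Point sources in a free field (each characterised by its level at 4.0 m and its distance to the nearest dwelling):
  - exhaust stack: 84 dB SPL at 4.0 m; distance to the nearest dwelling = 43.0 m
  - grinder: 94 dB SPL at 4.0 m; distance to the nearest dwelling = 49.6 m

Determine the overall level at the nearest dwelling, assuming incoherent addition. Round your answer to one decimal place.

First find each source's level at the receiver (point-source: −20·log₁₀(r/r_ref)), then combine on an intensity basis.
exhaust stack: 84 − 20·log₁₀(43.0/4.0) = 84 − 20.63 = 63.37 dB SPL.
grinder: 94 − 20·log₁₀(49.6/4.0) = 94 − 21.87 = 72.13 dB SPL.
Σ 10^(L/10) = 1.851e+07 → L_total = 10·log₁₀(1.851e+07) = 72.67 dB SPL.

72.7 dB SPL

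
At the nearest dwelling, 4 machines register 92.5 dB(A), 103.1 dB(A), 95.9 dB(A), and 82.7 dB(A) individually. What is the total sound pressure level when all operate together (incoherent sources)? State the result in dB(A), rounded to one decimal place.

104.2 dB(A)

For uncorrelated sources the intensities add, so convert each level to linear form, sum, and take 10·log₁₀ of the total.
Σ 10^(L/10) = 10^(92.5/10) + 10^(103.1/10) + 10^(95.9/10) + 10^(82.7/10) = 2.627e+10.
L_total = 10·log₁₀(2.627e+10) = 104.19 dB(A).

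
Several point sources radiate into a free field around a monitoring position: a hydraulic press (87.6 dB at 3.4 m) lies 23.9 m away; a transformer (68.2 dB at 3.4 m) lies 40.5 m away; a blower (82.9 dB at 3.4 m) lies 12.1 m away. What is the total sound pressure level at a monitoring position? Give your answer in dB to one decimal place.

First find each source's level at the receiver (point-source: −20·log₁₀(r/r_ref)), then combine on an intensity basis.
hydraulic press: 87.6 − 20·log₁₀(23.9/3.4) = 87.6 − 16.94 = 70.66 dB.
transformer: 68.2 − 20·log₁₀(40.5/3.4) = 68.2 − 21.52 = 46.68 dB.
blower: 82.9 − 20·log₁₀(12.1/3.4) = 82.9 − 11.03 = 71.87 dB.
Σ 10^(L/10) = 2.709e+07 → L_total = 10·log₁₀(2.709e+07) = 74.33 dB.

74.3 dB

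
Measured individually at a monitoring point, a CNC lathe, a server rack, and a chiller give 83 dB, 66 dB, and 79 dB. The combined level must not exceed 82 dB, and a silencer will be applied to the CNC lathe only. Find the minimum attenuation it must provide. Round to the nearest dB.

4 dB

Everything except the CNC lathe sums to 10^(66/10) + 10^(79/10) = 8.341e+07 in linear terms, 79.21 dB.
The limit corresponds to 10^(82/10) = 1.585e+08; subtracting the fixed part leaves 7.508e+07 for the CNC lathe, i.e. 78.75 dB.
Required insertion loss = 83 − 78.75 = 4.25 dB.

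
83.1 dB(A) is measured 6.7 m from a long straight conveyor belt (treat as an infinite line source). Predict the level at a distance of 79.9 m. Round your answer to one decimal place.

72.3 dB(A)

For a line source, L₂ = L₁ − 10·log₁₀(r₂/r₁).
L₂ = 83.1 − 10·log₁₀(79.9/6.7) = 83.1 − 10.765 = 72.34 dB(A).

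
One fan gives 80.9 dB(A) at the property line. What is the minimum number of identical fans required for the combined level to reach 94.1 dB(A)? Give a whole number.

The shortfall is 94.1 − 80.9 = 13.2 dB, and N units add 10·log₁₀ N, so need 10·log₁₀ N ≥ 13.2.
N ≥ 10^(13.2/10) = 20.893, so N = 21.

21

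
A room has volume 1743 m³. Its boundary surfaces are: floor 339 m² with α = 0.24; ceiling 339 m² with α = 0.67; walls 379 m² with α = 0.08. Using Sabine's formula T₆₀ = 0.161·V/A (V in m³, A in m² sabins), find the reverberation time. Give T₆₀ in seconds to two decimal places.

0.83 s

Summing Sᵢαᵢ: 339·0.24 + 339·0.67 + 379·0.08 = 338.81 m².
T₆₀ = 0.161 × 1743 / 338.81 = 0.828 s.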